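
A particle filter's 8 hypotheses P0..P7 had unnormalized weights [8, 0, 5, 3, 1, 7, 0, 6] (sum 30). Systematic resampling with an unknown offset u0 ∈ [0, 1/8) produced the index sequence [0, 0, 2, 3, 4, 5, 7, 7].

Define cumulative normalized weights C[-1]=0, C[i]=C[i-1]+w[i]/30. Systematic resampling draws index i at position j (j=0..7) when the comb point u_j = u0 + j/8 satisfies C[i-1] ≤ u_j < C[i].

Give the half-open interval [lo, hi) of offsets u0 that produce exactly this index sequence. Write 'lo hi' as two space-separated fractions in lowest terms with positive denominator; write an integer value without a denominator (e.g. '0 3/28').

7/120 1/15

C = [4/15, 4/15, 13/30, 8/15, 17/30, 4/5, 4/5, 1]
j=0 picked index 0: u0 ∈ [0, 4/15)
j=1 picked index 0: u0 ∈ [-1/8, 17/120)
j=2 picked index 2: u0 ∈ [1/60, 11/60)
j=3 picked index 3: u0 ∈ [7/120, 19/120)
j=4 picked index 4: u0 ∈ [1/30, 1/15)
j=5 picked index 5: u0 ∈ [-7/120, 7/40)
j=6 picked index 7: u0 ∈ [1/20, 1/4)
j=7 picked index 7: u0 ∈ [-3/40, 1/8)
intersection: [7/120, 1/15)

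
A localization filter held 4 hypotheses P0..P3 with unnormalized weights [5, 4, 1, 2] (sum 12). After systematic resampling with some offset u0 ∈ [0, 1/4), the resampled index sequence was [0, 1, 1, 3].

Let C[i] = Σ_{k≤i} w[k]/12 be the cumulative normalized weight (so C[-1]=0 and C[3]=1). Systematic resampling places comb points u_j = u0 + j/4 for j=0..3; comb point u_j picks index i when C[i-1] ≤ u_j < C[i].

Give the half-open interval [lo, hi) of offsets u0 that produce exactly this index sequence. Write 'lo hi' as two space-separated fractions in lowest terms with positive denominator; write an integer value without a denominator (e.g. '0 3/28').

C = [5/12, 3/4, 5/6, 1]
j=0 picked index 0: u0 ∈ [0, 5/12)
j=1 picked index 1: u0 ∈ [1/6, 1/2)
j=2 picked index 1: u0 ∈ [-1/12, 1/4)
j=3 picked index 3: u0 ∈ [1/12, 1/4)
intersection: [1/6, 1/4)

1/6 1/4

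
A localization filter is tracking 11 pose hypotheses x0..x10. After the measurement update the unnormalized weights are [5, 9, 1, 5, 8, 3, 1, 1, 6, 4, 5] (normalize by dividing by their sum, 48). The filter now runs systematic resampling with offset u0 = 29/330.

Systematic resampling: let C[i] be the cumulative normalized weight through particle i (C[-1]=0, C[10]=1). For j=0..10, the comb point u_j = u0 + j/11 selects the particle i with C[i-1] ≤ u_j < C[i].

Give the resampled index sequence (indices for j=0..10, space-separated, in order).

C = [5/48, 7/24, 5/16, 5/12, 7/12, 31/48, 2/3, 11/16, 13/16, 43/48, 1]
j=0: u_0=29/330 ∈ [0, 5/48) → index 0
j=1: u_1=59/330 ∈ [5/48, 7/24) → index 1
j=2: u_2=89/330 ∈ [5/48, 7/24) → index 1
j=3: u_3=119/330 ∈ [5/16, 5/12) → index 3
j=4: u_4=149/330 ∈ [5/12, 7/12) → index 4
j=5: u_5=179/330 ∈ [5/12, 7/12) → index 4
j=6: u_6=19/30 ∈ [7/12, 31/48) → index 5
j=7: u_7=239/330 ∈ [11/16, 13/16) → index 8
j=8: u_8=269/330 ∈ [13/16, 43/48) → index 9
j=9: u_9=299/330 ∈ [43/48, 1) → index 10
j=10: u_10=329/330 ∈ [43/48, 1) → index 10

0 1 1 3 4 4 5 8 9 10 10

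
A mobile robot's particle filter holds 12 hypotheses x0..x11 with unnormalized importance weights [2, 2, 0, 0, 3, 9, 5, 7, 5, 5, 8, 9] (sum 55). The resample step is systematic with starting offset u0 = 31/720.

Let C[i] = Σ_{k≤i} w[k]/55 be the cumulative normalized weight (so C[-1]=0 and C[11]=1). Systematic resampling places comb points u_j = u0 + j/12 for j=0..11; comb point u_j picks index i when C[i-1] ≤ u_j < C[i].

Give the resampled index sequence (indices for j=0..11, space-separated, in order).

1 4 5 6 6 7 8 9 10 10 11 11

C = [2/55, 4/55, 4/55, 4/55, 7/55, 16/55, 21/55, 28/55, 3/5, 38/55, 46/55, 1]
j=0: u_0=31/720 ∈ [2/55, 4/55) → index 1
j=1: u_1=91/720 ∈ [4/55, 7/55) → index 4
j=2: u_2=151/720 ∈ [7/55, 16/55) → index 5
j=3: u_3=211/720 ∈ [16/55, 21/55) → index 6
j=4: u_4=271/720 ∈ [16/55, 21/55) → index 6
j=5: u_5=331/720 ∈ [21/55, 28/55) → index 7
j=6: u_6=391/720 ∈ [28/55, 3/5) → index 8
j=7: u_7=451/720 ∈ [3/5, 38/55) → index 9
j=8: u_8=511/720 ∈ [38/55, 46/55) → index 10
j=9: u_9=571/720 ∈ [38/55, 46/55) → index 10
j=10: u_10=631/720 ∈ [46/55, 1) → index 11
j=11: u_11=691/720 ∈ [46/55, 1) → index 11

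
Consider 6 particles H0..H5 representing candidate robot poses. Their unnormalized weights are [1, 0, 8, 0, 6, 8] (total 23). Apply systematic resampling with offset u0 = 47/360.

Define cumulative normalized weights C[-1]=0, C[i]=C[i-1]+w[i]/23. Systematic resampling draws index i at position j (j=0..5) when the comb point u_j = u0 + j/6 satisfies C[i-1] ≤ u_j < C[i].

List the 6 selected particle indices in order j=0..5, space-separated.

2 2 4 4 5 5

C = [1/23, 1/23, 9/23, 9/23, 15/23, 1]
j=0: u_0=47/360 ∈ [1/23, 9/23) → index 2
j=1: u_1=107/360 ∈ [1/23, 9/23) → index 2
j=2: u_2=167/360 ∈ [9/23, 15/23) → index 4
j=3: u_3=227/360 ∈ [9/23, 15/23) → index 4
j=4: u_4=287/360 ∈ [15/23, 1) → index 5
j=5: u_5=347/360 ∈ [15/23, 1) → index 5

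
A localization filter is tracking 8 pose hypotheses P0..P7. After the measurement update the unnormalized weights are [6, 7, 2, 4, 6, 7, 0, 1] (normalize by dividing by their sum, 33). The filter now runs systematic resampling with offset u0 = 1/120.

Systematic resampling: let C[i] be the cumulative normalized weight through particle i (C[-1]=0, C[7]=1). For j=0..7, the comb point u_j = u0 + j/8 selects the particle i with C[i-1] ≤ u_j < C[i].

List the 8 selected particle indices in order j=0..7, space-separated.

C = [2/11, 13/33, 5/11, 19/33, 25/33, 32/33, 32/33, 1]
j=0: u_0=1/120 ∈ [0, 2/11) → index 0
j=1: u_1=2/15 ∈ [0, 2/11) → index 0
j=2: u_2=31/120 ∈ [2/11, 13/33) → index 1
j=3: u_3=23/60 ∈ [2/11, 13/33) → index 1
j=4: u_4=61/120 ∈ [5/11, 19/33) → index 3
j=5: u_5=19/30 ∈ [19/33, 25/33) → index 4
j=6: u_6=91/120 ∈ [25/33, 32/33) → index 5
j=7: u_7=53/60 ∈ [25/33, 32/33) → index 5

0 0 1 1 3 4 5 5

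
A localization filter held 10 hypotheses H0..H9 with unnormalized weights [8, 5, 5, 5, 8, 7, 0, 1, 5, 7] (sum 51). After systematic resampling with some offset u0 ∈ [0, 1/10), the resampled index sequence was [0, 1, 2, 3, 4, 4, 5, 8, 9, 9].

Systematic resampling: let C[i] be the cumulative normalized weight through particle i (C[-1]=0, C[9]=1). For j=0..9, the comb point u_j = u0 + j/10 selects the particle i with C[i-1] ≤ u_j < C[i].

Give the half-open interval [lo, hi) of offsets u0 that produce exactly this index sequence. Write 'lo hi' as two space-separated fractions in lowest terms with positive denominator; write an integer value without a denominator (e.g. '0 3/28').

11/170 1/10

C = [8/51, 13/51, 6/17, 23/51, 31/51, 38/51, 38/51, 13/17, 44/51, 1]
j=0 picked index 0: u0 ∈ [0, 8/51)
j=1 picked index 1: u0 ∈ [29/510, 79/510)
j=2 picked index 2: u0 ∈ [14/255, 13/85)
j=3 picked index 3: u0 ∈ [9/170, 77/510)
j=4 picked index 4: u0 ∈ [13/255, 53/255)
j=5 picked index 4: u0 ∈ [-5/102, 11/102)
j=6 picked index 5: u0 ∈ [2/255, 37/255)
j=7 picked index 8: u0 ∈ [11/170, 83/510)
j=8 picked index 9: u0 ∈ [16/255, 1/5)
j=9 picked index 9: u0 ∈ [-19/510, 1/10)
intersection: [11/170, 1/10)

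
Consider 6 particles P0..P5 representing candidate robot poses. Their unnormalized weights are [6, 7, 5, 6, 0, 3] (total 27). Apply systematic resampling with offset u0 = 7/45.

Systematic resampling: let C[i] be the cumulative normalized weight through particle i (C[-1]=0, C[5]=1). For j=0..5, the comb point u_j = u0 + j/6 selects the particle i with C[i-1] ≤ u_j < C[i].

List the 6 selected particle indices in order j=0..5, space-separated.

C = [2/9, 13/27, 2/3, 8/9, 8/9, 1]
j=0: u_0=7/45 ∈ [0, 2/9) → index 0
j=1: u_1=29/90 ∈ [2/9, 13/27) → index 1
j=2: u_2=22/45 ∈ [13/27, 2/3) → index 2
j=3: u_3=59/90 ∈ [13/27, 2/3) → index 2
j=4: u_4=37/45 ∈ [2/3, 8/9) → index 3
j=5: u_5=89/90 ∈ [8/9, 1) → index 5

0 1 2 2 3 5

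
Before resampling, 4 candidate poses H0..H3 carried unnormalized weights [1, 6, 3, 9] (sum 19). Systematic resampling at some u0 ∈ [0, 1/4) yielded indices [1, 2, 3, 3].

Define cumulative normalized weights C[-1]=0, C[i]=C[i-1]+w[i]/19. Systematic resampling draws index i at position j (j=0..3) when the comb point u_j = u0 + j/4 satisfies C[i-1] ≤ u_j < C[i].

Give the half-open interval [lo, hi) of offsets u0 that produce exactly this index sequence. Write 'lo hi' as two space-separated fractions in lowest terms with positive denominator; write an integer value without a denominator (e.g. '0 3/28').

C = [1/19, 7/19, 10/19, 1]
j=0 picked index 1: u0 ∈ [1/19, 7/19)
j=1 picked index 2: u0 ∈ [9/76, 21/76)
j=2 picked index 3: u0 ∈ [1/38, 1/2)
j=3 picked index 3: u0 ∈ [-17/76, 1/4)
intersection: [9/76, 1/4)

9/76 1/4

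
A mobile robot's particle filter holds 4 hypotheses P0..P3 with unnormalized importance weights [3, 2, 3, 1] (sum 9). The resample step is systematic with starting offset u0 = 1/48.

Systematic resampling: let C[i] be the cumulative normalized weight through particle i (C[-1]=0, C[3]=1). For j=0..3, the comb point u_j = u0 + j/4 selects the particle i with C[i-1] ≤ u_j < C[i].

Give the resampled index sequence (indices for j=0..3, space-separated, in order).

C = [1/3, 5/9, 8/9, 1]
j=0: u_0=1/48 ∈ [0, 1/3) → index 0
j=1: u_1=13/48 ∈ [0, 1/3) → index 0
j=2: u_2=25/48 ∈ [1/3, 5/9) → index 1
j=3: u_3=37/48 ∈ [5/9, 8/9) → index 2

0 0 1 2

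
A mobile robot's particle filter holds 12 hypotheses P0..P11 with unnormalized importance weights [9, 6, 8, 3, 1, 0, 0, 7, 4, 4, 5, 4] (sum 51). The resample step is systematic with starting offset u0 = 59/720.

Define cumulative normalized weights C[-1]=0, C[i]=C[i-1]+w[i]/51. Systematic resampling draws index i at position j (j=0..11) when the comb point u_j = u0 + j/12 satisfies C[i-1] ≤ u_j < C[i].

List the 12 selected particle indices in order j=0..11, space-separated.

0 0 1 2 2 3 7 7 9 10 10 11

C = [3/17, 5/17, 23/51, 26/51, 9/17, 9/17, 9/17, 2/3, 38/51, 14/17, 47/51, 1]
j=0: u_0=59/720 ∈ [0, 3/17) → index 0
j=1: u_1=119/720 ∈ [0, 3/17) → index 0
j=2: u_2=179/720 ∈ [3/17, 5/17) → index 1
j=3: u_3=239/720 ∈ [5/17, 23/51) → index 2
j=4: u_4=299/720 ∈ [5/17, 23/51) → index 2
j=5: u_5=359/720 ∈ [23/51, 26/51) → index 3
j=6: u_6=419/720 ∈ [9/17, 2/3) → index 7
j=7: u_7=479/720 ∈ [9/17, 2/3) → index 7
j=8: u_8=539/720 ∈ [38/51, 14/17) → index 9
j=9: u_9=599/720 ∈ [14/17, 47/51) → index 10
j=10: u_10=659/720 ∈ [14/17, 47/51) → index 10
j=11: u_11=719/720 ∈ [47/51, 1) → index 11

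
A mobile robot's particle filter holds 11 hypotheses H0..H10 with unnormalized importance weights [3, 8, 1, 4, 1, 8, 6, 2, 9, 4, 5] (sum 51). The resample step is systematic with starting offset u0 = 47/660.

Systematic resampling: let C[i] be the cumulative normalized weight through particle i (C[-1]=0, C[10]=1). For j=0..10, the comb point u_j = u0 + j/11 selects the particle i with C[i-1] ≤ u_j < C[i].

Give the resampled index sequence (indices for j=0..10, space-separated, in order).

C = [1/17, 11/51, 4/17, 16/51, 1/3, 25/51, 31/51, 11/17, 14/17, 46/51, 1]
j=0: u_0=47/660 ∈ [1/17, 11/51) → index 1
j=1: u_1=107/660 ∈ [1/17, 11/51) → index 1
j=2: u_2=167/660 ∈ [4/17, 16/51) → index 3
j=3: u_3=227/660 ∈ [1/3, 25/51) → index 5
j=4: u_4=287/660 ∈ [1/3, 25/51) → index 5
j=5: u_5=347/660 ∈ [25/51, 31/51) → index 6
j=6: u_6=37/60 ∈ [31/51, 11/17) → index 7
j=7: u_7=467/660 ∈ [11/17, 14/17) → index 8
j=8: u_8=527/660 ∈ [11/17, 14/17) → index 8
j=9: u_9=587/660 ∈ [14/17, 46/51) → index 9
j=10: u_10=647/660 ∈ [46/51, 1) → index 10

1 1 3 5 5 6 7 8 8 9 10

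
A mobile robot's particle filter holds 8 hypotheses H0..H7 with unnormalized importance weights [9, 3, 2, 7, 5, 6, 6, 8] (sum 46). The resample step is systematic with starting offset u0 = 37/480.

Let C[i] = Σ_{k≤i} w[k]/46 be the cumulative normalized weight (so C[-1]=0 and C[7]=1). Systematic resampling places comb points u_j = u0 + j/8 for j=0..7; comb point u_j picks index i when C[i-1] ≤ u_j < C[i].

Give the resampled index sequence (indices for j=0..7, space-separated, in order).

0 1 3 3 5 6 7 7

C = [9/46, 6/23, 7/23, 21/46, 13/23, 16/23, 19/23, 1]
j=0: u_0=37/480 ∈ [0, 9/46) → index 0
j=1: u_1=97/480 ∈ [9/46, 6/23) → index 1
j=2: u_2=157/480 ∈ [7/23, 21/46) → index 3
j=3: u_3=217/480 ∈ [7/23, 21/46) → index 3
j=4: u_4=277/480 ∈ [13/23, 16/23) → index 5
j=5: u_5=337/480 ∈ [16/23, 19/23) → index 6
j=6: u_6=397/480 ∈ [19/23, 1) → index 7
j=7: u_7=457/480 ∈ [19/23, 1) → index 7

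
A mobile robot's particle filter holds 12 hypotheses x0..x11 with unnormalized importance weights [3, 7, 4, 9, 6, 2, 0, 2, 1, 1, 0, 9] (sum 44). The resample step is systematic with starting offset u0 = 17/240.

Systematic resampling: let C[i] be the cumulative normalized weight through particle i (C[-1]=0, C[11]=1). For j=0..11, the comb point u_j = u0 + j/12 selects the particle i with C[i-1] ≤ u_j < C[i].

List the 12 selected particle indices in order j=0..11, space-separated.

1 1 2 3 3 3 4 4 7 11 11 11

C = [3/44, 5/22, 7/22, 23/44, 29/44, 31/44, 31/44, 3/4, 17/22, 35/44, 35/44, 1]
j=0: u_0=17/240 ∈ [3/44, 5/22) → index 1
j=1: u_1=37/240 ∈ [3/44, 5/22) → index 1
j=2: u_2=19/80 ∈ [5/22, 7/22) → index 2
j=3: u_3=77/240 ∈ [7/22, 23/44) → index 3
j=4: u_4=97/240 ∈ [7/22, 23/44) → index 3
j=5: u_5=39/80 ∈ [7/22, 23/44) → index 3
j=6: u_6=137/240 ∈ [23/44, 29/44) → index 4
j=7: u_7=157/240 ∈ [23/44, 29/44) → index 4
j=8: u_8=59/80 ∈ [31/44, 3/4) → index 7
j=9: u_9=197/240 ∈ [35/44, 1) → index 11
j=10: u_10=217/240 ∈ [35/44, 1) → index 11
j=11: u_11=79/80 ∈ [35/44, 1) → index 11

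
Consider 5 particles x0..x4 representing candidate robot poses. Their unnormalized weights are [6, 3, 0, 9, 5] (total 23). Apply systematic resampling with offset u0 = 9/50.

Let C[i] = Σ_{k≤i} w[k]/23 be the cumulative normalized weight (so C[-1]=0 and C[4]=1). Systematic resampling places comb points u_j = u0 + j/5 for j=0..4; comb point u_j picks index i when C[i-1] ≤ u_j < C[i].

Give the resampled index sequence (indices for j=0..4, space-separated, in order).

C = [6/23, 9/23, 9/23, 18/23, 1]
j=0: u_0=9/50 ∈ [0, 6/23) → index 0
j=1: u_1=19/50 ∈ [6/23, 9/23) → index 1
j=2: u_2=29/50 ∈ [9/23, 18/23) → index 3
j=3: u_3=39/50 ∈ [9/23, 18/23) → index 3
j=4: u_4=49/50 ∈ [18/23, 1) → index 4

0 1 3 3 4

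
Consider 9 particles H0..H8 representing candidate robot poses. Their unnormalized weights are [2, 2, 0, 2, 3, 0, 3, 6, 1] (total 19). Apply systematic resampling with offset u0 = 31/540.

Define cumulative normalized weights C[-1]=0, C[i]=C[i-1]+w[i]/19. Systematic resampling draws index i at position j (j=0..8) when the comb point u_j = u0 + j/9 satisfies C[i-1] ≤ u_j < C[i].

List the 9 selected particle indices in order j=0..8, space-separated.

0 1 3 4 6 6 7 7 7

C = [2/19, 4/19, 4/19, 6/19, 9/19, 9/19, 12/19, 18/19, 1]
j=0: u_0=31/540 ∈ [0, 2/19) → index 0
j=1: u_1=91/540 ∈ [2/19, 4/19) → index 1
j=2: u_2=151/540 ∈ [4/19, 6/19) → index 3
j=3: u_3=211/540 ∈ [6/19, 9/19) → index 4
j=4: u_4=271/540 ∈ [9/19, 12/19) → index 6
j=5: u_5=331/540 ∈ [9/19, 12/19) → index 6
j=6: u_6=391/540 ∈ [12/19, 18/19) → index 7
j=7: u_7=451/540 ∈ [12/19, 18/19) → index 7
j=8: u_8=511/540 ∈ [12/19, 18/19) → index 7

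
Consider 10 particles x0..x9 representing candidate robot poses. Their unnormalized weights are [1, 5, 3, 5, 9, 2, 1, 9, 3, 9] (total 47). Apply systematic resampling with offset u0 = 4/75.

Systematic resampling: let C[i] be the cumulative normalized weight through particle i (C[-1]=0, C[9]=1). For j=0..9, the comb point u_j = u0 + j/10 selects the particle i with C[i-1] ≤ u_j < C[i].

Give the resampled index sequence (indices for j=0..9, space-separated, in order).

C = [1/47, 6/47, 9/47, 14/47, 23/47, 25/47, 26/47, 35/47, 38/47, 1]
j=0: u_0=4/75 ∈ [1/47, 6/47) → index 1
j=1: u_1=23/150 ∈ [6/47, 9/47) → index 2
j=2: u_2=19/75 ∈ [9/47, 14/47) → index 3
j=3: u_3=53/150 ∈ [14/47, 23/47) → index 4
j=4: u_4=34/75 ∈ [14/47, 23/47) → index 4
j=5: u_5=83/150 ∈ [26/47, 35/47) → index 7
j=6: u_6=49/75 ∈ [26/47, 35/47) → index 7
j=7: u_7=113/150 ∈ [35/47, 38/47) → index 8
j=8: u_8=64/75 ∈ [38/47, 1) → index 9
j=9: u_9=143/150 ∈ [38/47, 1) → index 9

1 2 3 4 4 7 7 8 9 9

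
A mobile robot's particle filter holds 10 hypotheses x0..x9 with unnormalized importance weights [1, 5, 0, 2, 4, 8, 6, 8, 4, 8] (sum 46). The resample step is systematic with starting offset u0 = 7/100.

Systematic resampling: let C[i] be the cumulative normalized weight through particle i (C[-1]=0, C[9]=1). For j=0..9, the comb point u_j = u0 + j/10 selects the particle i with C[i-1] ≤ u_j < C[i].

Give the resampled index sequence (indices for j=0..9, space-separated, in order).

C = [1/46, 3/23, 3/23, 4/23, 6/23, 10/23, 13/23, 17/23, 19/23, 1]
j=0: u_0=7/100 ∈ [1/46, 3/23) → index 1
j=1: u_1=17/100 ∈ [3/23, 4/23) → index 3
j=2: u_2=27/100 ∈ [6/23, 10/23) → index 5
j=3: u_3=37/100 ∈ [6/23, 10/23) → index 5
j=4: u_4=47/100 ∈ [10/23, 13/23) → index 6
j=5: u_5=57/100 ∈ [13/23, 17/23) → index 7
j=6: u_6=67/100 ∈ [13/23, 17/23) → index 7
j=7: u_7=77/100 ∈ [17/23, 19/23) → index 8
j=8: u_8=87/100 ∈ [19/23, 1) → index 9
j=9: u_9=97/100 ∈ [19/23, 1) → index 9

1 3 5 5 6 7 7 8 9 9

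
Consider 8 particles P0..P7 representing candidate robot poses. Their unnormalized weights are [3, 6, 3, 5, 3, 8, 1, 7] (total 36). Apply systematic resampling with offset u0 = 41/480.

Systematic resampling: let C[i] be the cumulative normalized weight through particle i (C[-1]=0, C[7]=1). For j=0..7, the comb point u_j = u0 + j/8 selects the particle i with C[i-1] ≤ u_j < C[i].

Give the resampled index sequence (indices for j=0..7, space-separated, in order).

C = [1/12, 1/4, 1/3, 17/36, 5/9, 7/9, 29/36, 1]
j=0: u_0=41/480 ∈ [1/12, 1/4) → index 1
j=1: u_1=101/480 ∈ [1/12, 1/4) → index 1
j=2: u_2=161/480 ∈ [1/3, 17/36) → index 3
j=3: u_3=221/480 ∈ [1/3, 17/36) → index 3
j=4: u_4=281/480 ∈ [5/9, 7/9) → index 5
j=5: u_5=341/480 ∈ [5/9, 7/9) → index 5
j=6: u_6=401/480 ∈ [29/36, 1) → index 7
j=7: u_7=461/480 ∈ [29/36, 1) → index 7

1 1 3 3 5 5 7 7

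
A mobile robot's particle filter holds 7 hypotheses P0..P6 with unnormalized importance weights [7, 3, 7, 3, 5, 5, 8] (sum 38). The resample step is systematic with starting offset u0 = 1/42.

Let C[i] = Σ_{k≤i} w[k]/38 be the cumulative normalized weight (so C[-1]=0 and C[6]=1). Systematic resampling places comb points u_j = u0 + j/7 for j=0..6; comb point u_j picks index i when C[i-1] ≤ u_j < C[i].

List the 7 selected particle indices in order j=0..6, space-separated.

0 0 2 3 4 5 6

C = [7/38, 5/19, 17/38, 10/19, 25/38, 15/19, 1]
j=0: u_0=1/42 ∈ [0, 7/38) → index 0
j=1: u_1=1/6 ∈ [0, 7/38) → index 0
j=2: u_2=13/42 ∈ [5/19, 17/38) → index 2
j=3: u_3=19/42 ∈ [17/38, 10/19) → index 3
j=4: u_4=25/42 ∈ [10/19, 25/38) → index 4
j=5: u_5=31/42 ∈ [25/38, 15/19) → index 5
j=6: u_6=37/42 ∈ [15/19, 1) → index 6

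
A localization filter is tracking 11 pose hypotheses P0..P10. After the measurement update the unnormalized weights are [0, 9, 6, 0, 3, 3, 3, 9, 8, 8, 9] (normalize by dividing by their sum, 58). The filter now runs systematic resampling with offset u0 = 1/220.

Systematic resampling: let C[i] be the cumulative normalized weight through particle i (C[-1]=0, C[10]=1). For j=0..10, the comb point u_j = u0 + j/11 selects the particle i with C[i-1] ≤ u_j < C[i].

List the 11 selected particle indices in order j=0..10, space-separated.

1 1 2 4 6 7 7 8 9 9 10

C = [0, 9/58, 15/58, 15/58, 9/29, 21/58, 12/29, 33/58, 41/58, 49/58, 1]
j=0: u_0=1/220 ∈ [0, 9/58) → index 1
j=1: u_1=21/220 ∈ [0, 9/58) → index 1
j=2: u_2=41/220 ∈ [9/58, 15/58) → index 2
j=3: u_3=61/220 ∈ [15/58, 9/29) → index 4
j=4: u_4=81/220 ∈ [21/58, 12/29) → index 6
j=5: u_5=101/220 ∈ [12/29, 33/58) → index 7
j=6: u_6=11/20 ∈ [12/29, 33/58) → index 7
j=7: u_7=141/220 ∈ [33/58, 41/58) → index 8
j=8: u_8=161/220 ∈ [41/58, 49/58) → index 9
j=9: u_9=181/220 ∈ [41/58, 49/58) → index 9
j=10: u_10=201/220 ∈ [49/58, 1) → index 10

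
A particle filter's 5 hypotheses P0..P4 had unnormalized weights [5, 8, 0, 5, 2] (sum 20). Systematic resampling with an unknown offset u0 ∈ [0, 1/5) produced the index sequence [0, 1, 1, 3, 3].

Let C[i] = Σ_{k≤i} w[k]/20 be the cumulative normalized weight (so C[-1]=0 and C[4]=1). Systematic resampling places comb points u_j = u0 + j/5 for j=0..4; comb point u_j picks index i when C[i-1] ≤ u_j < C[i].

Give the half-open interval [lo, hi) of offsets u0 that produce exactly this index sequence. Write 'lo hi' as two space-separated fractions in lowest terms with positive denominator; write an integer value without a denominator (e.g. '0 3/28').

C = [1/4, 13/20, 13/20, 9/10, 1]
j=0 picked index 0: u0 ∈ [0, 1/4)
j=1 picked index 1: u0 ∈ [1/20, 9/20)
j=2 picked index 1: u0 ∈ [-3/20, 1/4)
j=3 picked index 3: u0 ∈ [1/20, 3/10)
j=4 picked index 3: u0 ∈ [-3/20, 1/10)
intersection: [1/20, 1/10)

1/20 1/10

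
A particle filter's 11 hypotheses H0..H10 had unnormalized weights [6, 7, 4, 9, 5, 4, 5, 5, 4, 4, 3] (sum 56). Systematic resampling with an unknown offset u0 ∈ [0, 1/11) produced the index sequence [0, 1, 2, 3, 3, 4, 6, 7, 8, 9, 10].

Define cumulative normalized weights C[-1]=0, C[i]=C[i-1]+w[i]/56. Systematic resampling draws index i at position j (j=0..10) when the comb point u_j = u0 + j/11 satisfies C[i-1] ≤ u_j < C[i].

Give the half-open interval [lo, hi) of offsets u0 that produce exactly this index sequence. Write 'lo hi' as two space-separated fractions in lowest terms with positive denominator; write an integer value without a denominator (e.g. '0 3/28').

7/88 1/11

C = [3/28, 13/56, 17/56, 13/28, 31/56, 5/8, 5/7, 45/56, 7/8, 53/56, 1]
j=0 picked index 0: u0 ∈ [0, 3/28)
j=1 picked index 1: u0 ∈ [5/308, 87/616)
j=2 picked index 2: u0 ∈ [31/616, 75/616)
j=3 picked index 3: u0 ∈ [19/616, 59/308)
j=4 picked index 3: u0 ∈ [-37/616, 31/308)
j=5 picked index 4: u0 ∈ [3/308, 61/616)
j=6 picked index 6: u0 ∈ [7/88, 13/77)
j=7 picked index 7: u0 ∈ [6/77, 103/616)
j=8 picked index 8: u0 ∈ [47/616, 13/88)
j=9 picked index 9: u0 ∈ [5/88, 79/616)
j=10 picked index 10: u0 ∈ [23/616, 1/11)
intersection: [7/88, 1/11)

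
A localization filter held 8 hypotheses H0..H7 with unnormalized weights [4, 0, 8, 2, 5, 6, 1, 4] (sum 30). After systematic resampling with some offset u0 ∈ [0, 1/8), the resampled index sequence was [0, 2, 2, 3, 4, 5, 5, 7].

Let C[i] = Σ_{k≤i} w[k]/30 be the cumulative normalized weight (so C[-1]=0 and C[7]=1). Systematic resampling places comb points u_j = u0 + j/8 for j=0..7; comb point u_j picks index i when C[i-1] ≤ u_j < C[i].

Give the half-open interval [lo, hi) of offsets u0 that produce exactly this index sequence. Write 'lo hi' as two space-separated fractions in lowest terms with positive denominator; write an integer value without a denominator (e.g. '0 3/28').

C = [2/15, 2/15, 2/5, 7/15, 19/30, 5/6, 13/15, 1]
j=0 picked index 0: u0 ∈ [0, 2/15)
j=1 picked index 2: u0 ∈ [1/120, 11/40)
j=2 picked index 2: u0 ∈ [-7/60, 3/20)
j=3 picked index 3: u0 ∈ [1/40, 11/120)
j=4 picked index 4: u0 ∈ [-1/30, 2/15)
j=5 picked index 5: u0 ∈ [1/120, 5/24)
j=6 picked index 5: u0 ∈ [-7/60, 1/12)
j=7 picked index 7: u0 ∈ [-1/120, 1/8)
intersection: [1/40, 1/12)

1/40 1/12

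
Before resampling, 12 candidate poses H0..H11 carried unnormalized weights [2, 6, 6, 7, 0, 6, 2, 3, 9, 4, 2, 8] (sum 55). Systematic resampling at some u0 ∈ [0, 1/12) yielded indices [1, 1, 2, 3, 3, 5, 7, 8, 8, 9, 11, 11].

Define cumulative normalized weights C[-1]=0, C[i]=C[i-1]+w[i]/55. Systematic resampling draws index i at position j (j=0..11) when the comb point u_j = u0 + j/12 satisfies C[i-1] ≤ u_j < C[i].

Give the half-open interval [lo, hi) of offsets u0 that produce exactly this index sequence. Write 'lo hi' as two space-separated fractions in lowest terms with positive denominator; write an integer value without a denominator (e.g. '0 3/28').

2/55 8/165

C = [2/55, 8/55, 14/55, 21/55, 21/55, 27/55, 29/55, 32/55, 41/55, 9/11, 47/55, 1]
j=0 picked index 1: u0 ∈ [2/55, 8/55)
j=1 picked index 1: u0 ∈ [-31/660, 41/660)
j=2 picked index 2: u0 ∈ [-7/330, 29/330)
j=3 picked index 3: u0 ∈ [1/220, 29/220)
j=4 picked index 3: u0 ∈ [-13/165, 8/165)
j=5 picked index 5: u0 ∈ [-23/660, 49/660)
j=6 picked index 7: u0 ∈ [3/110, 9/110)
j=7 picked index 8: u0 ∈ [-1/660, 107/660)
j=8 picked index 8: u0 ∈ [-14/165, 13/165)
j=9 picked index 9: u0 ∈ [-1/220, 3/44)
j=10 picked index 11: u0 ∈ [7/330, 1/6)
j=11 picked index 11: u0 ∈ [-41/660, 1/12)
intersection: [2/55, 8/165)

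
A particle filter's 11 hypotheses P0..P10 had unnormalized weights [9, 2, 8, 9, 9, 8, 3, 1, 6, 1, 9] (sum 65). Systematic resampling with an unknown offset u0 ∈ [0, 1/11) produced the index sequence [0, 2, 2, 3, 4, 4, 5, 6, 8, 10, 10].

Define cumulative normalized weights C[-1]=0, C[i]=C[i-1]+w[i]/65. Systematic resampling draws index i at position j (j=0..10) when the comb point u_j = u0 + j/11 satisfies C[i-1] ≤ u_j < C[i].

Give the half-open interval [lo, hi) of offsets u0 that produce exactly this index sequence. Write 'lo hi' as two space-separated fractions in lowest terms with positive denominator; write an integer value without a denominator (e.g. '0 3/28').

56/715 1/11

C = [9/65, 11/65, 19/65, 28/65, 37/65, 9/13, 48/65, 49/65, 11/13, 56/65, 1]
j=0 picked index 0: u0 ∈ [0, 9/65)
j=1 picked index 2: u0 ∈ [56/715, 144/715)
j=2 picked index 2: u0 ∈ [-9/715, 79/715)
j=3 picked index 3: u0 ∈ [14/715, 113/715)
j=4 picked index 4: u0 ∈ [48/715, 147/715)
j=5 picked index 4: u0 ∈ [-17/715, 82/715)
j=6 picked index 5: u0 ∈ [17/715, 21/143)
j=7 picked index 6: u0 ∈ [8/143, 73/715)
j=8 picked index 8: u0 ∈ [19/715, 17/143)
j=9 picked index 10: u0 ∈ [31/715, 2/11)
j=10 picked index 10: u0 ∈ [-34/715, 1/11)
intersection: [56/715, 1/11)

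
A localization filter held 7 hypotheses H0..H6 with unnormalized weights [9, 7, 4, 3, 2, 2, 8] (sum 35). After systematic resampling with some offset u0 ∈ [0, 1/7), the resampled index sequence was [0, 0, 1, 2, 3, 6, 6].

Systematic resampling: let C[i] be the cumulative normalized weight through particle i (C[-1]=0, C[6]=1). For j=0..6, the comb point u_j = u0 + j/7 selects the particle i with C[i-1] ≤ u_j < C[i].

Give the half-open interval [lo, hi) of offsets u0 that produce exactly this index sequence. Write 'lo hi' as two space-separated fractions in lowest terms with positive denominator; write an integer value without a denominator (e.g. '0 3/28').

C = [9/35, 16/35, 4/7, 23/35, 5/7, 27/35, 1]
j=0 picked index 0: u0 ∈ [0, 9/35)
j=1 picked index 0: u0 ∈ [-1/7, 4/35)
j=2 picked index 1: u0 ∈ [-1/35, 6/35)
j=3 picked index 2: u0 ∈ [1/35, 1/7)
j=4 picked index 3: u0 ∈ [0, 3/35)
j=5 picked index 6: u0 ∈ [2/35, 2/7)
j=6 picked index 6: u0 ∈ [-3/35, 1/7)
intersection: [2/35, 3/35)

2/35 3/35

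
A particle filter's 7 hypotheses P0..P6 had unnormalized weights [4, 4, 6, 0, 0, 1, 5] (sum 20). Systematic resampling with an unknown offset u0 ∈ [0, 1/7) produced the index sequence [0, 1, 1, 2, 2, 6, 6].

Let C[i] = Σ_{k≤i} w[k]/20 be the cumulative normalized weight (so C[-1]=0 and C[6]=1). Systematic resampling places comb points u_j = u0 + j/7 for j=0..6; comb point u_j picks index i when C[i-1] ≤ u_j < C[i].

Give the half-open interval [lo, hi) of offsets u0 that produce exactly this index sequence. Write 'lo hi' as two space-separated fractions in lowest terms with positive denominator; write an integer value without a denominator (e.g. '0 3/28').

C = [1/5, 2/5, 7/10, 7/10, 7/10, 3/4, 1]
j=0 picked index 0: u0 ∈ [0, 1/5)
j=1 picked index 1: u0 ∈ [2/35, 9/35)
j=2 picked index 1: u0 ∈ [-3/35, 4/35)
j=3 picked index 2: u0 ∈ [-1/35, 19/70)
j=4 picked index 2: u0 ∈ [-6/35, 9/70)
j=5 picked index 6: u0 ∈ [1/28, 2/7)
j=6 picked index 6: u0 ∈ [-3/28, 1/7)
intersection: [2/35, 4/35)

2/35 4/35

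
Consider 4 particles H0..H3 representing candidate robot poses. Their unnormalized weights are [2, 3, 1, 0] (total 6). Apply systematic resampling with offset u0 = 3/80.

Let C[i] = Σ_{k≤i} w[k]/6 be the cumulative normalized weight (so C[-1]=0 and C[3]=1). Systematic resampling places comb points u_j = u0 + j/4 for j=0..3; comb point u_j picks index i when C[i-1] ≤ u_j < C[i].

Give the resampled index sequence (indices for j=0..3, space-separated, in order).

C = [1/3, 5/6, 1, 1]
j=0: u_0=3/80 ∈ [0, 1/3) → index 0
j=1: u_1=23/80 ∈ [0, 1/3) → index 0
j=2: u_2=43/80 ∈ [1/3, 5/6) → index 1
j=3: u_3=63/80 ∈ [1/3, 5/6) → index 1

0 0 1 1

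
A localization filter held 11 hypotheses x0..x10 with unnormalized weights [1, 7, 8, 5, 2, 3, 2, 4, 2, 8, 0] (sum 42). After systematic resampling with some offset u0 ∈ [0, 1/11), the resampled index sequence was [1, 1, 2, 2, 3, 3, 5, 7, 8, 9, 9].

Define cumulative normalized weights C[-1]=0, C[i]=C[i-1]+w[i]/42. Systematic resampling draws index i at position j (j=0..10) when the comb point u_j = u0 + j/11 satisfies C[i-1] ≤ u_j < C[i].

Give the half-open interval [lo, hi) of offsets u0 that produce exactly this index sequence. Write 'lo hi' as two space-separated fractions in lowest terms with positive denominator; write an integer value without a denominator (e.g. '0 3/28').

C = [1/42, 4/21, 8/21, 1/2, 23/42, 13/21, 2/3, 16/21, 17/21, 1, 1]
j=0 picked index 1: u0 ∈ [1/42, 4/21)
j=1 picked index 1: u0 ∈ [-31/462, 23/231)
j=2 picked index 2: u0 ∈ [2/231, 46/231)
j=3 picked index 2: u0 ∈ [-19/231, 25/231)
j=4 picked index 3: u0 ∈ [4/231, 3/22)
j=5 picked index 3: u0 ∈ [-17/231, 1/22)
j=6 picked index 5: u0 ∈ [1/462, 17/231)
j=7 picked index 7: u0 ∈ [1/33, 29/231)
j=8 picked index 8: u0 ∈ [8/231, 19/231)
j=9 picked index 9: u0 ∈ [-2/231, 2/11)
j=10 picked index 9: u0 ∈ [-23/231, 1/11)
intersection: [8/231, 1/22)

8/231 1/22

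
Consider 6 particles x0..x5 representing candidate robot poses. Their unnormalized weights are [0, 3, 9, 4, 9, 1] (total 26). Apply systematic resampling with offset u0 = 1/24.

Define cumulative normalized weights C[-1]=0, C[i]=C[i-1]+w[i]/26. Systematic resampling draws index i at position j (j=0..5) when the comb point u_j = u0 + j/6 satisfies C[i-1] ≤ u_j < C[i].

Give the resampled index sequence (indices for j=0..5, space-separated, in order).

1 2 2 3 4 4

C = [0, 3/26, 6/13, 8/13, 25/26, 1]
j=0: u_0=1/24 ∈ [0, 3/26) → index 1
j=1: u_1=5/24 ∈ [3/26, 6/13) → index 2
j=2: u_2=3/8 ∈ [3/26, 6/13) → index 2
j=3: u_3=13/24 ∈ [6/13, 8/13) → index 3
j=4: u_4=17/24 ∈ [8/13, 25/26) → index 4
j=5: u_5=7/8 ∈ [8/13, 25/26) → index 4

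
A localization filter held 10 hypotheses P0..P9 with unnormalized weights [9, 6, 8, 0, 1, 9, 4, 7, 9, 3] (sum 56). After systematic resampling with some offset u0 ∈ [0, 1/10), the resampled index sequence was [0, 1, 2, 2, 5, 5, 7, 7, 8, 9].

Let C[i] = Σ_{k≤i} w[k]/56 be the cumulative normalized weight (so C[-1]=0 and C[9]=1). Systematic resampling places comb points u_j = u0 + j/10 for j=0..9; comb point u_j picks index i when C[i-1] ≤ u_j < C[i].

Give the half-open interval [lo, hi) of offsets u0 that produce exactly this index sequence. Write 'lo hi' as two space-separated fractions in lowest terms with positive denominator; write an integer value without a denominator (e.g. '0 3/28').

C = [9/56, 15/56, 23/56, 23/56, 3/7, 33/56, 37/56, 11/14, 53/56, 1]
j=0 picked index 0: u0 ∈ [0, 9/56)
j=1 picked index 1: u0 ∈ [17/280, 47/280)
j=2 picked index 2: u0 ∈ [19/280, 59/280)
j=3 picked index 2: u0 ∈ [-9/280, 31/280)
j=4 picked index 5: u0 ∈ [1/35, 53/280)
j=5 picked index 5: u0 ∈ [-1/14, 5/56)
j=6 picked index 7: u0 ∈ [17/280, 13/70)
j=7 picked index 7: u0 ∈ [-11/280, 3/35)
j=8 picked index 8: u0 ∈ [-1/70, 41/280)
j=9 picked index 9: u0 ∈ [13/280, 1/10)
intersection: [19/280, 3/35)

19/280 3/35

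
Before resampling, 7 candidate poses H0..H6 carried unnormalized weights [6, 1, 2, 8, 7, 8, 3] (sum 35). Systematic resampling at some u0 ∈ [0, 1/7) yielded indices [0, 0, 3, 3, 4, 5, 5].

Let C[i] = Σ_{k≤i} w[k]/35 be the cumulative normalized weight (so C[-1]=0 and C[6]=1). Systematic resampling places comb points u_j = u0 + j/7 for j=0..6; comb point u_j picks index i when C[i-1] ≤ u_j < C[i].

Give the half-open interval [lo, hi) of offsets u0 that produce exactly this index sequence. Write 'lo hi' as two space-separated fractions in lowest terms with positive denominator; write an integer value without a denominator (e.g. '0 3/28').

0 1/35

C = [6/35, 1/5, 9/35, 17/35, 24/35, 32/35, 1]
j=0 picked index 0: u0 ∈ [0, 6/35)
j=1 picked index 0: u0 ∈ [-1/7, 1/35)
j=2 picked index 3: u0 ∈ [-1/35, 1/5)
j=3 picked index 3: u0 ∈ [-6/35, 2/35)
j=4 picked index 4: u0 ∈ [-3/35, 4/35)
j=5 picked index 5: u0 ∈ [-1/35, 1/5)
j=6 picked index 5: u0 ∈ [-6/35, 2/35)
intersection: [0, 1/35)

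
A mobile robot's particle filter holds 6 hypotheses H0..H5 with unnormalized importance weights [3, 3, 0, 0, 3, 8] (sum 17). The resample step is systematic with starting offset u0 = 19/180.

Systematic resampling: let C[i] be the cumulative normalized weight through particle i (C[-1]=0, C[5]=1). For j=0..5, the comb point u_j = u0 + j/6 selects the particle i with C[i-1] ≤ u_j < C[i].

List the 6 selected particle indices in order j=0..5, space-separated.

C = [3/17, 6/17, 6/17, 6/17, 9/17, 1]
j=0: u_0=19/180 ∈ [0, 3/17) → index 0
j=1: u_1=49/180 ∈ [3/17, 6/17) → index 1
j=2: u_2=79/180 ∈ [6/17, 9/17) → index 4
j=3: u_3=109/180 ∈ [9/17, 1) → index 5
j=4: u_4=139/180 ∈ [9/17, 1) → index 5
j=5: u_5=169/180 ∈ [9/17, 1) → index 5

0 1 4 5 5 5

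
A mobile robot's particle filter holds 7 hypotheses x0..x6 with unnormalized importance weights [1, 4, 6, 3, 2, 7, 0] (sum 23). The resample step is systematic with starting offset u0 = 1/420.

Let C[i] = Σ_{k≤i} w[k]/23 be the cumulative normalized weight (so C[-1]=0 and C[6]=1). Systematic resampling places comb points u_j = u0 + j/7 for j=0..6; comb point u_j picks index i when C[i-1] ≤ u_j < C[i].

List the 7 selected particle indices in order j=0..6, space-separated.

0 1 2 2 3 5 5

C = [1/23, 5/23, 11/23, 14/23, 16/23, 1, 1]
j=0: u_0=1/420 ∈ [0, 1/23) → index 0
j=1: u_1=61/420 ∈ [1/23, 5/23) → index 1
j=2: u_2=121/420 ∈ [5/23, 11/23) → index 2
j=3: u_3=181/420 ∈ [5/23, 11/23) → index 2
j=4: u_4=241/420 ∈ [11/23, 14/23) → index 3
j=5: u_5=43/60 ∈ [16/23, 1) → index 5
j=6: u_6=361/420 ∈ [16/23, 1) → index 5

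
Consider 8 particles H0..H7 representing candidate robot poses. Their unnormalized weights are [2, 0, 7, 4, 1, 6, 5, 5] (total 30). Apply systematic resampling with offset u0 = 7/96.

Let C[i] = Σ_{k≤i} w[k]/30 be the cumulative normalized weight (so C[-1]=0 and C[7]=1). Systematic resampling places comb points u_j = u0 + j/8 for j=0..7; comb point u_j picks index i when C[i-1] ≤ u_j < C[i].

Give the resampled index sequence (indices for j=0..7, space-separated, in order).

C = [1/15, 1/15, 3/10, 13/30, 7/15, 2/3, 5/6, 1]
j=0: u_0=7/96 ∈ [1/15, 3/10) → index 2
j=1: u_1=19/96 ∈ [1/15, 3/10) → index 2
j=2: u_2=31/96 ∈ [3/10, 13/30) → index 3
j=3: u_3=43/96 ∈ [13/30, 7/15) → index 4
j=4: u_4=55/96 ∈ [7/15, 2/3) → index 5
j=5: u_5=67/96 ∈ [2/3, 5/6) → index 6
j=6: u_6=79/96 ∈ [2/3, 5/6) → index 6
j=7: u_7=91/96 ∈ [5/6, 1) → index 7

2 2 3 4 5 6 6 7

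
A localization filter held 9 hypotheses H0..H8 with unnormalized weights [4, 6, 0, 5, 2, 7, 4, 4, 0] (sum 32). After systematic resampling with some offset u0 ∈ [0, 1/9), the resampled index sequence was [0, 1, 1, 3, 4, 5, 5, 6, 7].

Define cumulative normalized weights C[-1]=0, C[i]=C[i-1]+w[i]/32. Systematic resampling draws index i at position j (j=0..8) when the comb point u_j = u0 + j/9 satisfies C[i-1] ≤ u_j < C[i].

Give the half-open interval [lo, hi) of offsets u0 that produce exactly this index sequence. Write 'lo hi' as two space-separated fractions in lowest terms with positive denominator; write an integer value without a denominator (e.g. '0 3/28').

7/288 1/12

C = [1/8, 5/16, 5/16, 15/32, 17/32, 3/4, 7/8, 1, 1]
j=0 picked index 0: u0 ∈ [0, 1/8)
j=1 picked index 1: u0 ∈ [1/72, 29/144)
j=2 picked index 1: u0 ∈ [-7/72, 13/144)
j=3 picked index 3: u0 ∈ [-1/48, 13/96)
j=4 picked index 4: u0 ∈ [7/288, 25/288)
j=5 picked index 5: u0 ∈ [-7/288, 7/36)
j=6 picked index 5: u0 ∈ [-13/96, 1/12)
j=7 picked index 6: u0 ∈ [-1/36, 7/72)
j=8 picked index 7: u0 ∈ [-1/72, 1/9)
intersection: [7/288, 1/12)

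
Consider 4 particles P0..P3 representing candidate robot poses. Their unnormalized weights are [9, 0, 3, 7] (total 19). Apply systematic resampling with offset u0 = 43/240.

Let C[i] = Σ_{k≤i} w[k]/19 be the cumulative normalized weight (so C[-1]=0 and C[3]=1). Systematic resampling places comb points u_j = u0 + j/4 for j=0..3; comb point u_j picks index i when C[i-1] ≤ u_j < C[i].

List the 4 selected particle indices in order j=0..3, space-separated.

0 0 3 3

C = [9/19, 9/19, 12/19, 1]
j=0: u_0=43/240 ∈ [0, 9/19) → index 0
j=1: u_1=103/240 ∈ [0, 9/19) → index 0
j=2: u_2=163/240 ∈ [12/19, 1) → index 3
j=3: u_3=223/240 ∈ [12/19, 1) → index 3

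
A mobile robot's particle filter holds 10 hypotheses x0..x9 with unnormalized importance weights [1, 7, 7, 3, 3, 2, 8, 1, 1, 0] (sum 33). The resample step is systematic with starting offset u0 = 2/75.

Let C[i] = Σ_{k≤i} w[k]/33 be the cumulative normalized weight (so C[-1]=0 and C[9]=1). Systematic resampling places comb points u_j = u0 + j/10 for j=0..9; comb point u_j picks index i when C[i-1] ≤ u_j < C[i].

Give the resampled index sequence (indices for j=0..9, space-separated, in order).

C = [1/33, 8/33, 5/11, 6/11, 7/11, 23/33, 31/33, 32/33, 1, 1]
j=0: u_0=2/75 ∈ [0, 1/33) → index 0
j=1: u_1=19/150 ∈ [1/33, 8/33) → index 1
j=2: u_2=17/75 ∈ [1/33, 8/33) → index 1
j=3: u_3=49/150 ∈ [8/33, 5/11) → index 2
j=4: u_4=32/75 ∈ [8/33, 5/11) → index 2
j=5: u_5=79/150 ∈ [5/11, 6/11) → index 3
j=6: u_6=47/75 ∈ [6/11, 7/11) → index 4
j=7: u_7=109/150 ∈ [23/33, 31/33) → index 6
j=8: u_8=62/75 ∈ [23/33, 31/33) → index 6
j=9: u_9=139/150 ∈ [23/33, 31/33) → index 6

0 1 1 2 2 3 4 6 6 6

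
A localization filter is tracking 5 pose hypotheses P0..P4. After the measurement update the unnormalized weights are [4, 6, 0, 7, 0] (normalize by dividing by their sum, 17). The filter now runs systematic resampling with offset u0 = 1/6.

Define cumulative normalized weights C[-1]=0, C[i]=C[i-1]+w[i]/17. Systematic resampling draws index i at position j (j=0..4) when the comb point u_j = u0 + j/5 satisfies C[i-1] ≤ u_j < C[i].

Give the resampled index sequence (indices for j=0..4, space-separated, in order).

C = [4/17, 10/17, 10/17, 1, 1]
j=0: u_0=1/6 ∈ [0, 4/17) → index 0
j=1: u_1=11/30 ∈ [4/17, 10/17) → index 1
j=2: u_2=17/30 ∈ [4/17, 10/17) → index 1
j=3: u_3=23/30 ∈ [10/17, 1) → index 3
j=4: u_4=29/30 ∈ [10/17, 1) → index 3

0 1 1 3 3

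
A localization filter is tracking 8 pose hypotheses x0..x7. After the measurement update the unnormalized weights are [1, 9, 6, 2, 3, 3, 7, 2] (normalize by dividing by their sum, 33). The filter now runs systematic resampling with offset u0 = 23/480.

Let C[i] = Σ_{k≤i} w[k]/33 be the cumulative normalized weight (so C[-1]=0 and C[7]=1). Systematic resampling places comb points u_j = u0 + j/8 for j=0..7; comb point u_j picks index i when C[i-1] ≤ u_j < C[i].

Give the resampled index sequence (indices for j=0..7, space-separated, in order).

1 1 1 2 4 5 6 6

C = [1/33, 10/33, 16/33, 6/11, 7/11, 8/11, 31/33, 1]
j=0: u_0=23/480 ∈ [1/33, 10/33) → index 1
j=1: u_1=83/480 ∈ [1/33, 10/33) → index 1
j=2: u_2=143/480 ∈ [1/33, 10/33) → index 1
j=3: u_3=203/480 ∈ [10/33, 16/33) → index 2
j=4: u_4=263/480 ∈ [6/11, 7/11) → index 4
j=5: u_5=323/480 ∈ [7/11, 8/11) → index 5
j=6: u_6=383/480 ∈ [8/11, 31/33) → index 6
j=7: u_7=443/480 ∈ [8/11, 31/33) → index 6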